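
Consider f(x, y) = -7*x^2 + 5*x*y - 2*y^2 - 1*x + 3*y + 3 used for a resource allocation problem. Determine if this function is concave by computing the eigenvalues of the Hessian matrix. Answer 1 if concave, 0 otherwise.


The Hessian of f(x,y) = -7*x^2 + 5*x*y - 2*y^2 - 1*x + 3*y + 3 is:
H = [[-14, 5], [5, -4]]
Trace = -14 - 4 = -18
Determinant = -14*-4 - (5)^2 = 31
Discriminant = (-18)^2 - 4*31 = 200.0
Eigenvalues: lambda_1 = -16.0711, lambda_2 = -1.9289
The function is concave.

1


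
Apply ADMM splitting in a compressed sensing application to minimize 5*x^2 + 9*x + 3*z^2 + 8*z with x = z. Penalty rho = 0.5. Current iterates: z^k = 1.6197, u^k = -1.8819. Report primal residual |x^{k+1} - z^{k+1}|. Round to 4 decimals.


ADMM iteration with rho = 0.5, z^k = 1.6197, u^k = -1.8819
Step 1: x-update.
Minimize 5*x^2 + 9*x + (0.5/2)*(x - 1.6197 - 1.8819)^2
FOC: (2*5 + 0.5)*x = -9 + 0.5*(1.6197 + 1.8819)
x^{k+1} = -0.6904
Step 2: z-update.
Minimize 3*z^2 + 8*z + (0.5/2)*(-0.6904 - z - 1.8819)^2
FOC: (2*3 + 0.5)*z = -8 + 0.5*(-0.6904 - 1.8819)
z^{k+1} = -1.4286
Step 3: u-update.
u^{k+1} = -1.8819 - 0.6904 + 1.4286 = -1.1437
Step 4: Primal residual = |-0.6904 + 1.4286| = 0.7382


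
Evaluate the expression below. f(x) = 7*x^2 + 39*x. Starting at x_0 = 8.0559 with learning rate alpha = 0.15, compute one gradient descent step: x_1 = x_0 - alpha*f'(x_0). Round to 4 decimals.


We compute the gradient at x_0 and apply the update.
f'(x) = 14*x + 39
f'(8.0559) = 14*8.0559 + 39 = 151.7826
x_1 = 8.0559 - 0.15*151.7826 = -14.7115


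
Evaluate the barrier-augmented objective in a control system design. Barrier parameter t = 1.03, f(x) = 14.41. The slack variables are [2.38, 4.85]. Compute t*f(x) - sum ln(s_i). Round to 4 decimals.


Step 1: Compute log-barrier.
ln values: [0.8671, 1.579]
phi = -(0.8671 + 1.579) = -2.4461
Step 2: Compute augmented objective.
t*f(x) = 1.03*14.41 = 14.8423
Total = 14.8423 - 2.4461 = 12.3962


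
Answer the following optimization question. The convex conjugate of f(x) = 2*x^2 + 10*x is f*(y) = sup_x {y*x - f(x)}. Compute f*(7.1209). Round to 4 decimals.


f*(y) = sup_x {y*x - a*x^2 - b*x} = sup_x {(y-b)*x - a*x^2}
FOC: (y - b) - 2a*x = 0 => x* = (y - b)/(2a)
x* = (7.1209 - 10)/(2*2) = -0.7198
f*(7.1209) = (y-b)^2/(4a) = (7.1209 - 10)^2/(4*2)
= 8.2892/8 = 1.0362


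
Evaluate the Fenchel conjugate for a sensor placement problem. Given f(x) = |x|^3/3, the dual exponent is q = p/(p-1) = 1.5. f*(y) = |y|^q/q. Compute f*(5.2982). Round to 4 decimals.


The conjugate exponent q satisfies 1/p + 1/q = 1.
p = 3, so q = 3/(3 - 1) = 1.5
|y|^q = 5.2982^1.5 = 12.1953
f*(5.2982) = 12.1953 / 1.5 = 8.1302


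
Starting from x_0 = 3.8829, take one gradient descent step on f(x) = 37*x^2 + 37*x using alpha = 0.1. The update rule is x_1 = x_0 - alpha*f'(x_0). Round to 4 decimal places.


We compute the gradient at x_0 and apply the update.
f'(x) = 74*x + 37
f'(3.8829) = 74*3.8829 + 37 = 324.3346
x_1 = 3.8829 - 0.1*324.3346 = -28.5506


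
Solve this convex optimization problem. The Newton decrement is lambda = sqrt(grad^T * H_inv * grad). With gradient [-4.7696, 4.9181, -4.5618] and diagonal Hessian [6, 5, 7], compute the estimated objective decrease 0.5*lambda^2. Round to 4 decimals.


Step 1: H is diagonal, so H^(-1) * g = [-0.7949, 0.9836, -0.6517].
Step 2: g^T H^(-1) g = sum_i g_i^2 / H_ii
  = (-4.7696)^2/6 + (4.9181)^2/5 + (-4.5618)^2/7
  = 3.7915 + 4.8375 + 2.9729 = 11.6019
Step 3: Objective decrease = 0.5 * g^T H^(-1) g = 5.801


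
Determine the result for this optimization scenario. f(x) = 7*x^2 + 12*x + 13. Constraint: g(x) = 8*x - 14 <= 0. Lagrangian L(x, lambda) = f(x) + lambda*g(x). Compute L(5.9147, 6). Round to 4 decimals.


Step 1: Evaluate f(x).
f(5.9147) = 7*5.9147^2 + 12*5.9147 + 13 = 328.8621
Step 2: Evaluate g(x).
g(5.9147) = 8*5.9147 - 14 = 33.3176
Step 3: Compute Lagrangian.
L = 328.8621 + 6*33.3176 = 528.7677


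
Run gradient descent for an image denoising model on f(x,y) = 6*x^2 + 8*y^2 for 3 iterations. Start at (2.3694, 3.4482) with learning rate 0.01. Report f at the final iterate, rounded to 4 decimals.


Gradient descent on f(x,y) = 6*x^2 + 8*y^2.
Starting point: (2.3694, 3.4482), alpha = 0.01
Step 1: grad_x = 2*6*2.3694 = 28.4328, grad_y = 2*8*3.4482 = 55.1712
  x_1 = 2.3694 - 0.01*28.4328 = 2.0851
  y_1 = 3.4482 - 0.01*55.1712 = 2.8965
Step 2: grad_x = 2*6*2.0851 = 25.0209, grad_y = 2*8*2.8965 = 46.3438
  x_2 = 2.0851 - 0.01*25.0209 = 1.8349
  y_2 = 2.8965 - 0.01*46.3438 = 2.433
Step 3: grad_x = 2*6*1.8349 = 22.0184, grad_y = 2*8*2.433 = 38.9288
  x_3 = 1.8349 - 0.01*22.0184 = 1.6147
  y_3 = 2.433 - 0.01*38.9288 = 2.0438
f(1.6147, 2.0438) = 6*1.6147^2 + 8*2.0438^2 = 49.0588


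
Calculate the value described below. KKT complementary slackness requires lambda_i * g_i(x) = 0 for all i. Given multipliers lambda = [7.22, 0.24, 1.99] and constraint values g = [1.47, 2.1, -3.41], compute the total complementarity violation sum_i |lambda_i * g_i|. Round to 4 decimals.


KKT complementary slackness check:
lambda_1 * g_1 = 7.22 * 1.47 = 10.6134
lambda_2 * g_2 = 0.24 * 2.1 = 0.504
lambda_3 * g_3 = 1.99 * -3.41 = -6.7859
Total violation = 10.6134 + 0.504 + 6.7859 = 17.9033


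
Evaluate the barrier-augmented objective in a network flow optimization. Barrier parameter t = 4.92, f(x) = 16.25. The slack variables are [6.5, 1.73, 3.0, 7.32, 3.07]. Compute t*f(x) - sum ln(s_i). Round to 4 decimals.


Step 1: Compute log-barrier.
ln values: [1.8718, 0.5481, 1.0986, 1.9906, 1.1217]
phi = -(1.8718 + 0.5481 + 1.0986 + 1.9906 + 1.1217) = -6.6308
Step 2: Compute augmented objective.
t*f(x) = 4.92*16.25 = 79.95
Total = 79.95 - 6.6308 = 73.3192


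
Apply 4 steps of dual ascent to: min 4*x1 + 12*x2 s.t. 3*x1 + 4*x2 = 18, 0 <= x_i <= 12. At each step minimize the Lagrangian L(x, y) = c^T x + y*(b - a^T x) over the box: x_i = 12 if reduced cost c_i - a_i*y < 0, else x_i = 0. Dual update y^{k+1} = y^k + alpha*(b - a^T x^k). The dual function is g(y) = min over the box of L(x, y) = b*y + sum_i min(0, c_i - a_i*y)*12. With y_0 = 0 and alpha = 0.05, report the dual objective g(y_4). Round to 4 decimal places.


Dual ascent for LP: min 4*x1 + 12*x2, 3*x1 + 4*x2 = 18, 0 <= x_i <= 12
Step 1: y^k = 0.0, reduced costs: (4.0, 12.0)
  x^k = (0.0, 0.0), subgradient = b - a^T x = 18.0
  y^{k+1} = 0.0 + 0.05*18.0 = 0.9
Step 2: y^k = 0.9, reduced costs: (1.3, 8.4)
  x^k = (0.0, 0.0), subgradient = b - a^T x = 18.0
  y^{k+1} = 0.9 + 0.05*18.0 = 1.8
Step 3: y^k = 1.8, reduced costs: (-1.4, 4.8)
  x^k = (12.0, 0.0), subgradient = b - a^T x = -18.0
  y^{k+1} = 1.8 + 0.05*-18.0 = 0.9
Step 4: y^k = 0.9, reduced costs: (1.3, 8.4)
  x^k = (0.0, 0.0), subgradient = b - a^T x = 18.0
  y^{k+1} = 0.9 + 0.05*18.0 = 1.8
Dual objective at y_4 = 1.8: reduced costs (-1.4, 4.8), box minimizer x = (12.0, 0.0)
g(y_4) = b*y + (c1 - a1*y)*x1 + (c2 - a2*y)*x2 = 18*1.8 + (-1.4)*12.0 + 4.8*0.0 = 32.4 - 16.8 + 0.0 = 15.6


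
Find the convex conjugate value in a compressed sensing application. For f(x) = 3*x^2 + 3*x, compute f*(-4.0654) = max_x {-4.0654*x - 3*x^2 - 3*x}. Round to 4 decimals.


f*(y) = sup_x {y*x - a*x^2 - b*x} = sup_x {(y-b)*x - a*x^2}
FOC: (y - b) - 2a*x = 0 => x* = (y - b)/(2a)
x* = (-4.0654 - 3)/(2*3) = -1.1776
f*(-4.0654) = (y-b)^2/(4a) = (-4.0654 - 3)^2/(4*3)
= 49.9199/12 = 4.16


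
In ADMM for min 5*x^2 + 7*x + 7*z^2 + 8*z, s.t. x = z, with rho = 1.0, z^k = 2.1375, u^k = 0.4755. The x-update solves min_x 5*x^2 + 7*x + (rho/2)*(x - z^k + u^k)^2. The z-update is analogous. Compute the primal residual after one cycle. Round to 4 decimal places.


ADMM iteration with rho = 1.0, z^k = 2.1375, u^k = 0.4755
Step 1: x-update.
Minimize 5*x^2 + 7*x + (1.0/2)*(x - 2.1375 + 0.4755)^2
FOC: (2*5 + 1.0)*x = -7 + 1.0*(2.1375 - 0.4755)
x^{k+1} = -0.4853
Step 2: z-update.
Minimize 7*z^2 + 8*z + (1.0/2)*(-0.4853 - z + 0.4755)^2
FOC: (2*7 + 1.0)*z = -8 + 1.0*(-0.4853 + 0.4755)
z^{k+1} = -0.534
Step 3: u-update.
u^{k+1} = 0.4755 - 0.4853 + 0.534 = 0.5242
Step 4: Primal residual = |-0.4853 + 0.534| = 0.0487


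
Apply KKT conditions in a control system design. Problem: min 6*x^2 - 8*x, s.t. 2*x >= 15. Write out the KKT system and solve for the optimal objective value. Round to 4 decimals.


Step 1: Try lambda = 0 (constraint inactive).
x_unc = 8/(2*6) = 0.6667
Check: 2*0.6667 = 1.3334 < 15 -- violated!
Step 2: Constraint must be active: 2*x = 15
x* = 15/2 = 7.5
lambda = (2*6*7.5 - 8)/2 = 41.0
Step 3: Compute optimal value.
f(x*) = 6*7.5^2 - 8*7.5 = 277.5


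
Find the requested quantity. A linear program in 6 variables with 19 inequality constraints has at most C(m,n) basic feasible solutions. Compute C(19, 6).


Each vertex corresponds to some choice of n active constraints out of m, so the number of vertices is at most C(m, n) = m! / (n!(m-n)!).
m = 19, n = 6
Numerator: 19 * 18 * 17 * 16 * 15 * 14
Denominator: 6! = 720
C(19, 6) = 27132


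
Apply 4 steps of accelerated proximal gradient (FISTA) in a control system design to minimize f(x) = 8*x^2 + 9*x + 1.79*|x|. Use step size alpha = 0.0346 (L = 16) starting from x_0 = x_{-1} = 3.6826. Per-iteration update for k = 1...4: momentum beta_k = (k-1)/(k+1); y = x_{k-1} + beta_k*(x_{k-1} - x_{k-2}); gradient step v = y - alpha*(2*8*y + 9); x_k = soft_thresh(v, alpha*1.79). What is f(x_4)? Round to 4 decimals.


FISTA on f(x) = 8*x^2 + 9*x + 1.79*|x|
L = 16, alpha = 0.0346
Iteration 1: beta = 0.0, y = 3.6826 + 0.0*(3.6826 - 3.6826) = 3.6826
  grad(y) = 67.9216, v = y - alpha*grad = 1.3325
  prox(v) = soft_thresh(1.3325, 0.0619) = 1.2706
Iteration 2: beta = 0.3333, y = 1.2706 + 0.3333*(1.2706 - 3.6826) = 0.4666
  grad(y) = 16.4651, v = y - alpha*grad = -0.1031
  prox(v) = soft_thresh(-0.1031, 0.0619) = -0.0412
Iteration 3: beta = 0.5, y = -0.0412 + 0.5*(-0.0412 - 1.2706) = -0.6971
  grad(y) = -2.1532, v = y - alpha*grad = -0.6226
  prox(v) = soft_thresh(-0.6226, 0.0619) = -0.5606
Iteration 4: beta = 0.6, y = -0.5606 + 0.6*(-0.5606 + 0.0412) = -0.8723
  grad(y) = -4.9569, v = y - alpha*grad = -0.7008
  prox(v) = soft_thresh(-0.7008, 0.0619) = -0.6389
f(x_4) = 8*(-0.6389)^2 + 9*(-0.6389) + 1.79*|-0.6389| = -1.341


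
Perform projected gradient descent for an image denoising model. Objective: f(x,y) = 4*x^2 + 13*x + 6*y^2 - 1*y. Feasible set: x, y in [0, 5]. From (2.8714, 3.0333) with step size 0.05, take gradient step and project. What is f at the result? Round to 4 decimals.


Step 1: Compute gradient at (2.8714, 3.0333).
grad_x = 2*4*2.8714 + 13 = 35.9712
grad_y = 2*6*3.0333 - 1 = 35.3996
Step 2: Gradient step.
x_raw = 2.8714 - 0.05*35.9712 = 1.0728
y_raw = 3.0333 - 0.05*35.3996 = 1.2633
Step 3: Project onto [0, 5].
x_proj = clip(1.0728) = 1.0728
y_proj = clip(1.2633) = 1.2633
Step 4: Evaluate f.
f(1.0728, 1.2633) = 26.8634


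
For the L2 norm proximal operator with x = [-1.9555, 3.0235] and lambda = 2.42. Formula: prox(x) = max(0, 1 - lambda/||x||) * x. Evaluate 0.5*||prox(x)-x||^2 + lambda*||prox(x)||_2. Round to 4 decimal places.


Step 1: Compute ||x||.
||x|| = 3.6008
Step 2: Compute scaling factor.
scale = max(0, 1 - 2.42/3.6008) = 0.3279
Step 3: prox(x) = [-0.6412, 0.9915]
||prox(x)|| = 1.1808
Step 4: Proximal objective.
0.5*||prox-x||^2 = 2.9282
lambda*||prox|| = 2.8575
Total = 5.7857


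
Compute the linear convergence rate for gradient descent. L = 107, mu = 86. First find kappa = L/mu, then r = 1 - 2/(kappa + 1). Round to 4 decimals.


Step 1: Compute the condition number.
kappa = L/mu = 107/86 = 1.2442
Step 2: Compute the convergence rate.
r = 1 - 2/(kappa + 1) = 1 - 2*mu/(L + mu) = (L - mu)/(L + mu) = 21/193 = 0.1088


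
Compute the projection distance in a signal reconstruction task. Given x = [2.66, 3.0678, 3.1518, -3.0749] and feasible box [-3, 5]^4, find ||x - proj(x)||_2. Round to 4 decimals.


Project each component onto [-3, 5].
clip(2.66) = 2.66, clip(3.0678) = 3.0678, clip(3.1518) = 3.1518, clip(-3.0749) = -3.0
Projection = [2.66, 3.0678, 3.1518, -3.0]
Squared diffs: [0.0, 0.0, 0.0, 0.0056]
Distance = sqrt(0.0056) = 0.0749


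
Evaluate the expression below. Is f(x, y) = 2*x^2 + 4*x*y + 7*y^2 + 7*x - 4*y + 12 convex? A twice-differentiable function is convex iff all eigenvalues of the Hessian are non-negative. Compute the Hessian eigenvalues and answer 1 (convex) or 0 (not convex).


The Hessian of f(x,y) = 2*x^2 + 4*x*y + 7*y^2 + 7*x - 4*y + 12 is:
H = [[4, 4], [4, 14]]
Trace = 4 + 14 = 18
Determinant = 4*14 - (4)^2 = 40
Discriminant = (18)^2 - 4*40 = 164.0
Eigenvalues: lambda_1 = 2.5969, lambda_2 = 15.4031
The function is convex.

1


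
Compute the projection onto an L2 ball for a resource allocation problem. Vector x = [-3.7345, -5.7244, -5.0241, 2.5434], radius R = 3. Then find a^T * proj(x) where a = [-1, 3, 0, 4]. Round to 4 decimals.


Step 1: Compute ||x|| (intermediates to 6 decimals).
||x|| = sqrt((-3.7345)^2 + (-5.7244)^2 + (-5.0241)^2 + 2.5434^2) = 8.855829
Step 2: Project.
Since ||x|| > R, scale = R/||x|| = 3/8.855829 = 0.33876, proj(x) = scale * x
proj(x) = [-1.265099, -1.939198, -1.701964, 0.861602]
Step 3: Dot product.
a^T * proj(x) = -1*(-1.265099) + 3*(-1.939198) + 0*(-1.701964) + 4*0.861602 = -1.1061


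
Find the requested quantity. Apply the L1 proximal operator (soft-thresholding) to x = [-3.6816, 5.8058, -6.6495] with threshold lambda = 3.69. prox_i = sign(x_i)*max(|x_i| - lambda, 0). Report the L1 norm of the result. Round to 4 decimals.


Soft-thresholding with lambda = 3.69:
prox(-3.6816) = sign(-3.6816)*max(|-3.6816| - 3.69, 0) = 0.0
prox(5.8058) = sign(5.8058)*max(|5.8058| - 3.69, 0) = 2.1158
prox(-6.6495) = sign(-6.6495)*max(|-6.6495| - 3.69, 0) = -2.9595
prox(x) = [0.0, 2.1158, -2.9595]
||prox(x)||_1 = 0.0 + 2.1158 + 2.9595 = 5.0753


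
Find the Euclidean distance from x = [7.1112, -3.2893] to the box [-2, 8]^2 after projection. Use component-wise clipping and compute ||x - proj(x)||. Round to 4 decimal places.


Project each component onto [-2, 8].
clip(7.1112) = 7.1112, clip(-3.2893) = -2.0
Projection = [7.1112, -2.0]
Squared diffs: [0.0, 1.6623]
Distance = sqrt(1.6623) = 1.2893


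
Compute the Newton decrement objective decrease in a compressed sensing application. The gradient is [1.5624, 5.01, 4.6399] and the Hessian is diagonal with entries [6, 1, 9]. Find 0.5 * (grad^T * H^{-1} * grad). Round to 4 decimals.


Step 1: H is diagonal, so H^(-1) * g = [0.2604, 5.01, 0.5155].
Step 2: g^T H^(-1) g = sum_i g_i^2 / H_ii
  = (1.5624)^2/6 + (5.01)^2/1 + (4.6399)^2/9
  = 0.4068 + 25.1001 + 2.3921 = 27.899
Step 3: Objective decrease = 0.5 * g^T H^(-1) g = 13.9495


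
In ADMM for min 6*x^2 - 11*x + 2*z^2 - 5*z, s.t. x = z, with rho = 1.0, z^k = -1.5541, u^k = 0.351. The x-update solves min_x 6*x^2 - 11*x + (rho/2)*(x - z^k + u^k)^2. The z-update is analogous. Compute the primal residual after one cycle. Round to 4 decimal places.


ADMM iteration with rho = 1.0, z^k = -1.5541, u^k = 0.351
Step 1: x-update.
Minimize 6*x^2 - 11*x + (1.0/2)*(x + 1.5541 + 0.351)^2
FOC: (2*6 + 1.0)*x = 11 + 1.0*(-1.5541 - 0.351)
x^{k+1} = 0.6996
Step 2: z-update.
Minimize 2*z^2 - 5*z + (1.0/2)*(0.6996 - z + 0.351)^2
FOC: (2*2 + 1.0)*z = 5 + 1.0*(0.6996 + 0.351)
z^{k+1} = 1.2101
Step 3: u-update.
u^{k+1} = 0.351 + 0.6996 - 1.2101 = -0.1595
Step 4: Primal residual = |0.6996 - 1.2101| = 0.5105


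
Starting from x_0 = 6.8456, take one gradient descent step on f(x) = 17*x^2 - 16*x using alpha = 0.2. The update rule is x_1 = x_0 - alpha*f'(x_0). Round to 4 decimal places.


We compute the gradient at x_0 and apply the update.
f'(x) = 34*x - 16
f'(6.8456) = 34*6.8456 - 16 = 216.7504
x_1 = 6.8456 - 0.2*216.7504 = -36.5045


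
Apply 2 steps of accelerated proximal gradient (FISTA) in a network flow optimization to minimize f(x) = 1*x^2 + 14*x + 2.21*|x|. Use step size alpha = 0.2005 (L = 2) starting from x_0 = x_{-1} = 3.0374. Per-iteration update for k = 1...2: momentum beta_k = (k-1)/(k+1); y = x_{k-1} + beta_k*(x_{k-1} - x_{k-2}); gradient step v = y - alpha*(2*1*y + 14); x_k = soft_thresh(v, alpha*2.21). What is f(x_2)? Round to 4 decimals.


FISTA on f(x) = 1*x^2 + 14*x + 2.21*|x|
L = 2, alpha = 0.2005
Iteration 1: beta = 0.0, y = 3.0374 + 0.0*(3.0374 - 3.0374) = 3.0374
  grad(y) = 20.0748, v = y - alpha*grad = -0.9876
  prox(v) = soft_thresh(-0.9876, 0.4431) = -0.5445
Iteration 2: beta = 0.3333, y = -0.5445 + 0.3333*(-0.5445 - 3.0374) = -1.7385
  grad(y) = 10.5231, v = y - alpha*grad = -3.8483
  prox(v) = soft_thresh(-3.8483, 0.4431) = -3.4052
f(x_2) = 1*(-3.4052)^2 + 14*(-3.4052) + 2.21*|-3.4052| = -28.5521


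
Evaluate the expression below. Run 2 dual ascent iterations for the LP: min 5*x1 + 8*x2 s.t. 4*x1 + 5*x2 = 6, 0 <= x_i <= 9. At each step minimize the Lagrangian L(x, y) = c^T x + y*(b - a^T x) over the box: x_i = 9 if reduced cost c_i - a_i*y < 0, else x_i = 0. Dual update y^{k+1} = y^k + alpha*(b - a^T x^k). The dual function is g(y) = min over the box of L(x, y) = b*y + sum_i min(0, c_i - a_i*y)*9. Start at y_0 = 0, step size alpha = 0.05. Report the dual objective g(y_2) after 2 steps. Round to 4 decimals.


Dual ascent for LP: min 5*x1 + 8*x2, 4*x1 + 5*x2 = 6, 0 <= x_i <= 9
Step 1: y^k = 0.0, reduced costs: (5.0, 8.0)
  x^k = (0.0, 0.0), subgradient = b - a^T x = 6.0
  y^{k+1} = 0.0 + 0.05*6.0 = 0.3
Step 2: y^k = 0.3, reduced costs: (3.8, 6.5)
  x^k = (0.0, 0.0), subgradient = b - a^T x = 6.0
  y^{k+1} = 0.3 + 0.05*6.0 = 0.6
Dual objective at y_2 = 0.6: reduced costs (2.6, 5.0), box minimizer x = (0.0, 0.0)
g(y_2) = b*y + (c1 - a1*y)*x1 + (c2 - a2*y)*x2 = 6*0.6 + 2.6*0.0 + 5.0*0.0 = 3.6 + 0.0 + 0.0 = 3.6


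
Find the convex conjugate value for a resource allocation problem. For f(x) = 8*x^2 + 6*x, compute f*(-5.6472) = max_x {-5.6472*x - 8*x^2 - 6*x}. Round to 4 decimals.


f*(y) = sup_x {y*x - a*x^2 - b*x} = sup_x {(y-b)*x - a*x^2}
FOC: (y - b) - 2a*x = 0 => x* = (y - b)/(2a)
x* = (-5.6472 - 6)/(2*8) = -0.728
f*(-5.6472) = (y-b)^2/(4a) = (-5.6472 - 6)^2/(4*8)
= 135.6573/32 = 4.2393


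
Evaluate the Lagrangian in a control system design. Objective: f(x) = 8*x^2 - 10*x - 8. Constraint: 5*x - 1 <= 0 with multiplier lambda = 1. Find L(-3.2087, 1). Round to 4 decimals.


Step 1: Evaluate f(x).
f(-3.2087) = 8*(-3.2087)^2 - 10*(-3.2087) - 8 = 106.453
Step 2: Evaluate g(x).
g(-3.2087) = 5*-3.2087 - 1 = -17.0435
Step 3: Compute Lagrangian.
L = 106.453 + 1*-17.0435 = 89.4095


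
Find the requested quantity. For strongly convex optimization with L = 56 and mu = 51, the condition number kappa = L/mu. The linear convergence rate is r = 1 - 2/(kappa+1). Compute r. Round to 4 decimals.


Step 1: Compute the condition number.
kappa = L/mu = 56/51 = 1.098
Step 2: Compute the convergence rate.
r = 1 - 2/(kappa + 1) = 1 - 2*mu/(L + mu) = (L - mu)/(L + mu) = 5/107 = 0.0467


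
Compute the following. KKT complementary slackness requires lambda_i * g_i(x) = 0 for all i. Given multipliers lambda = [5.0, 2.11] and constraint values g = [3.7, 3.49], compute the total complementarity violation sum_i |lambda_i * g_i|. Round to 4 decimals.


KKT complementary slackness check:
lambda_1 * g_1 = 5.0 * 3.7 = 18.5
lambda_2 * g_2 = 2.11 * 3.49 = 7.3639
Total violation = 18.5 + 7.3639 = 25.8639


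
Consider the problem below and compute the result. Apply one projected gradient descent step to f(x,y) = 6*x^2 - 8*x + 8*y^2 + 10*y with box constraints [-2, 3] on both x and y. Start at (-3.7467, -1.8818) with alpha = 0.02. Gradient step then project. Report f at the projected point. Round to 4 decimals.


Step 1: Compute gradient at (-3.7467, -1.8818).
grad_x = 2*6*-3.7467 - 8 = -52.9604
grad_y = 2*8*-1.8818 + 10 = -20.1088
Step 2: Gradient step.
x_raw = -3.7467 - 0.02*-52.9604 = -2.6875
y_raw = -1.8818 - 0.02*-20.1088 = -1.4796
Step 3: Project onto [-2, 3].
x_proj = clip(-2.6875) = -2.0
y_proj = clip(-1.4796) = -1.4796
Step 4: Evaluate f.
f(-2.0, -1.4796) = 42.7181


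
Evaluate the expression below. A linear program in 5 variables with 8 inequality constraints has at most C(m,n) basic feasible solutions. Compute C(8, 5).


Each vertex corresponds to some choice of n active constraints out of m, so the number of vertices is at most C(m, n) = m! / (n!(m-n)!).
m = 8, n = 5
Numerator: 8 * 7 * 6 * 5 * 4
Denominator: 5! = 120
C(8, 5) = 56


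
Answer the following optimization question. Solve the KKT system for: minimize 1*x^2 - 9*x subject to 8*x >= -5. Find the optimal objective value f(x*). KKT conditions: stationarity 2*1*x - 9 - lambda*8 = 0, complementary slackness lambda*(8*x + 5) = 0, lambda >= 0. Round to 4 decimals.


Step 1: Try lambda = 0 (constraint inactive).
Stationarity: 2*1*x - 9 = 0
x* = 9/(2*1) = 4.5
Check constraint: 8*4.5 = 36.0 >= -5 -- satisfied.
Step 2: Compute optimal value.
f(x*) = 1*4.5^2 - 9*4.5 = -20.25


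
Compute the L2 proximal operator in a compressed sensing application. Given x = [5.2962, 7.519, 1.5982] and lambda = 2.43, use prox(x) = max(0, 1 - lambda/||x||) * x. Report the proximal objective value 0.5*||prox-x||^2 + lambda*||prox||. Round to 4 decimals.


Step 1: Compute ||x||.
||x|| = 9.3348
Step 2: Compute scaling factor.
scale = max(0, 1 - 2.43/9.3348) = 0.7397
Step 3: prox(x) = [3.9175, 5.5617, 1.1822]
||prox(x)|| = 6.9048
Step 4: Proximal objective.
0.5*||prox-x||^2 = 2.9525
lambda*||prox|| = 16.7787
Total = 19.7312


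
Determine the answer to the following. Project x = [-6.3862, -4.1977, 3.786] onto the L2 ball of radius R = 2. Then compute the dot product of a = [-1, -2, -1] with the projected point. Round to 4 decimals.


Step 1: Compute ||x|| (intermediates to 6 decimals).
||x|| = sqrt((-6.3862)^2 + (-4.1977)^2 + 3.786^2) = 8.528659
Step 2: Project.
Since ||x|| > R, scale = R/||x|| = 2/8.528659 = 0.234503, proj(x) = scale * x
proj(x) = [-1.497583, -0.984373, 0.887828]
Step 3: Dot product.
a^T * proj(x) = -1*(-1.497583) - 2*(-0.984373) - 1*0.887828 = 2.5785


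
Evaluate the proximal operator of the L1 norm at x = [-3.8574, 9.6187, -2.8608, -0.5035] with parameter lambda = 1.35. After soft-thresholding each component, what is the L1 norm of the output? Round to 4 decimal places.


Soft-thresholding with lambda = 1.35:
prox(-3.8574) = sign(-3.8574)*max(|-3.8574| - 1.35, 0) = -2.5074
prox(9.6187) = sign(9.6187)*max(|9.6187| - 1.35, 0) = 8.2687
prox(-2.8608) = sign(-2.8608)*max(|-2.8608| - 1.35, 0) = -1.5108
prox(-0.5035) = sign(-0.5035)*max(|-0.5035| - 1.35, 0) = 0.0
prox(x) = [-2.5074, 8.2687, -1.5108, 0.0]
||prox(x)||_1 = 2.5074 + 8.2687 + 1.5108 + 0.0 = 12.2869


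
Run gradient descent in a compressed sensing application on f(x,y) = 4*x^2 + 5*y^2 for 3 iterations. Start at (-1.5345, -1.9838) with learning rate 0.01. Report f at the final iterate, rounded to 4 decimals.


Gradient descent on f(x,y) = 4*x^2 + 5*y^2.
Starting point: (-1.5345, -1.9838), alpha = 0.01
Step 1: grad_x = 2*4*-1.5345 = -12.276, grad_y = 2*5*-1.9838 = -19.838
  x_1 = -1.5345 - 0.01*-12.276 = -1.4117
  y_1 = -1.9838 - 0.01*-19.838 = -1.7854
Step 2: grad_x = 2*4*-1.4117 = -11.2939, grad_y = 2*5*-1.7854 = -17.8542
  x_2 = -1.4117 - 0.01*-11.2939 = -1.2988
  y_2 = -1.7854 - 0.01*-17.8542 = -1.6069
Step 3: grad_x = 2*4*-1.2988 = -10.3904, grad_y = 2*5*-1.6069 = -16.0688
  x_3 = -1.2988 - 0.01*-10.3904 = -1.1949
  y_3 = -1.6069 - 0.01*-16.0688 = -1.4462
f(-1.1949, -1.4462) = 4*(-1.1949)^2 + 5*(-1.4462)^2 = 16.1684


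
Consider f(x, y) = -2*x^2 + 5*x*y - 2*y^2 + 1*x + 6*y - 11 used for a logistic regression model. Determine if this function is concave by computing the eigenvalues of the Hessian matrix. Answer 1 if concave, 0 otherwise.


The Hessian of f(x,y) = -2*x^2 + 5*x*y - 2*y^2 + 1*x + 6*y - 11 is:
H = [[-4, 5], [5, -4]]
Trace = -4 - 4 = -8
Determinant = -4*-4 - (5)^2 = -9
Discriminant = (-8)^2 - 4*-9 = 100.0
Eigenvalues: lambda_1 = -9.0, lambda_2 = 1.0
The function is not concave.

0


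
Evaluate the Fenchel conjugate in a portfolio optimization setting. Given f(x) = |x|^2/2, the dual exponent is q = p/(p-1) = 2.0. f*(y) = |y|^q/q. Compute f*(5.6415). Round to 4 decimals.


The conjugate exponent q satisfies 1/p + 1/q = 1.
p = 2, so q = 2/(2 - 1) = 2.0
|y|^q = 5.6415^2.0 = 31.8265
f*(5.6415) = 31.8265 / 2.0 = 15.9133


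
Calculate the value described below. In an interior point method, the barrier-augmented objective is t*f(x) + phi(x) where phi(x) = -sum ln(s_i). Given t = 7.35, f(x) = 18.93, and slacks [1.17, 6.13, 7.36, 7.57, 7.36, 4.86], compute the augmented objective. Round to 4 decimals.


Step 1: Compute log-barrier.
ln values: [0.157, 1.8132, 1.9961, 2.0242, 1.9961, 1.581]
phi = -(0.157 + 1.8132 + 1.9961 + 2.0242 + 1.9961 + 1.581) = -9.5675
Step 2: Compute augmented objective.
t*f(x) = 7.35*18.93 = 139.1355
Total = 139.1355 - 9.5675 = 129.568


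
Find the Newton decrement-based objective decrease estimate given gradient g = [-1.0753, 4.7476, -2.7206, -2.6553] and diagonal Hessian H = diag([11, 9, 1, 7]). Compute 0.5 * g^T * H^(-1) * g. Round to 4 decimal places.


Step 1: H is diagonal, so H^(-1) * g = [-0.0978, 0.5275, -2.7206, -0.3793].
Step 2: g^T H^(-1) g = sum_i g_i^2 / H_ii
  = (-1.0753)^2/11 + (4.7476)^2/9 + (-2.7206)^2/1 + (-2.6553)^2/7
  = 0.1051 + 2.5044 + 7.4017 + 1.0072 = 11.0184
Step 3: Objective decrease = 0.5 * g^T H^(-1) g = 5.5092


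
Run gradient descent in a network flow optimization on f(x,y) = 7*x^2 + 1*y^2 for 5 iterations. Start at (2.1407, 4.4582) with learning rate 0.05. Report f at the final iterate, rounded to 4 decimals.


Gradient descent on f(x,y) = 7*x^2 + 1*y^2.
Starting point: (2.1407, 4.4582), alpha = 0.05
Step 1: grad_x = 2*7*2.1407 = 29.9698, grad_y = 2*1*4.4582 = 8.9164
  x_1 = 2.1407 - 0.05*29.9698 = 0.6422
  y_1 = 4.4582 - 0.05*8.9164 = 4.0124
Step 2: grad_x = 2*7*0.6422 = 8.9909, grad_y = 2*1*4.0124 = 8.0248
  x_2 = 0.6422 - 0.05*8.9909 = 0.1927
  y_2 = 4.0124 - 0.05*8.0248 = 3.6111
Step 3: grad_x = 2*7*0.1927 = 2.6973, grad_y = 2*1*3.6111 = 7.2223
  x_3 = 0.1927 - 0.05*2.6973 = 0.0578
  y_3 = 3.6111 - 0.05*7.2223 = 3.25
Step 4: grad_x = 2*7*0.0578 = 0.8092, grad_y = 2*1*3.25 = 6.5001
  x_4 = 0.0578 - 0.05*0.8092 = 0.0173
  y_4 = 3.25 - 0.05*6.5001 = 2.925
Step 5: grad_x = 2*7*0.0173 = 0.2428, grad_y = 2*1*2.925 = 5.8501
  x_5 = 0.0173 - 0.05*0.2428 = 0.0052
  y_5 = 2.925 - 0.05*5.8501 = 2.6325
f(0.0052, 2.6325) = 7*0.0052^2 + 1*2.6325^2 = 6.9304


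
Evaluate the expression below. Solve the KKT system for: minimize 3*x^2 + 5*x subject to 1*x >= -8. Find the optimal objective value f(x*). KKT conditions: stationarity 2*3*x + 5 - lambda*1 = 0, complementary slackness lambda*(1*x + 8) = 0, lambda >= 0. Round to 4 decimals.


Step 1: Try lambda = 0 (constraint inactive).
Stationarity: 2*3*x + 5 = 0
x* = -5/(2*3) = -5/6 = -0.8333 (rounded; the exact value -5/6 is used below)
Check constraint: 1*-0.8333 = -0.8333 >= -8 -- satisfied.
Step 2: Compute optimal value.
f(x*) = 3*(-5/6)^2 + 5*(-5/6) = -2.0833


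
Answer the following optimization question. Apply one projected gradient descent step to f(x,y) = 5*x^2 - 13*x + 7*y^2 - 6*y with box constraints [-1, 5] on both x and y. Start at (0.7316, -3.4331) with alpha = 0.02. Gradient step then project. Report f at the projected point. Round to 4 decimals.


Step 1: Compute gradient at (0.7316, -3.4331).
grad_x = 2*5*0.7316 - 13 = -5.684
grad_y = 2*7*-3.4331 - 6 = -54.0634
Step 2: Gradient step.
x_raw = 0.7316 - 0.02*-5.684 = 0.8453
y_raw = -3.4331 - 0.02*-54.0634 = -2.3518
Step 3: Project onto [-1, 5].
x_proj = clip(0.8453) = 0.8453
y_proj = clip(-2.3518) = -1.0
Step 4: Evaluate f.
f(0.8453, -1.0) = 5.5839


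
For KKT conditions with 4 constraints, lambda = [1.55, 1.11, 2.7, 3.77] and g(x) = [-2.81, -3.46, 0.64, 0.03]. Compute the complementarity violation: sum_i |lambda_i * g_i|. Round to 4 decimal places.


KKT complementary slackness check:
lambda_1 * g_1 = 1.55 * -2.81 = -4.3555
lambda_2 * g_2 = 1.11 * -3.46 = -3.8406
lambda_3 * g_3 = 2.7 * 0.64 = 1.728
lambda_4 * g_4 = 3.77 * 0.03 = 0.1131
Total violation = 4.3555 + 3.8406 + 1.728 + 0.1131 = 10.0372


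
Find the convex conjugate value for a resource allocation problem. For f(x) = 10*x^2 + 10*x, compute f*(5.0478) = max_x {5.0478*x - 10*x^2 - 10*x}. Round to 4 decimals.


f*(y) = sup_x {y*x - a*x^2 - b*x} = sup_x {(y-b)*x - a*x^2}
FOC: (y - b) - 2a*x = 0 => x* = (y - b)/(2a)
x* = (5.0478 - 10)/(2*10) = -0.2476
f*(5.0478) = (y-b)^2/(4a) = (5.0478 - 10)^2/(4*10)
= 24.5243/40 = 0.6131


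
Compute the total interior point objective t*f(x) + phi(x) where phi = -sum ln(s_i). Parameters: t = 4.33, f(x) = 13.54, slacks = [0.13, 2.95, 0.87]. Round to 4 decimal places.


Step 1: Compute log-barrier.
ln values: [-2.0402, 1.0818, -0.1393]
phi = -(-2.0402 + 1.0818 - 0.1393) = 1.0977
Step 2: Compute augmented objective.
t*f(x) = 4.33*13.54 = 58.6282
Total = 58.6282 + 1.0977 = 59.7259


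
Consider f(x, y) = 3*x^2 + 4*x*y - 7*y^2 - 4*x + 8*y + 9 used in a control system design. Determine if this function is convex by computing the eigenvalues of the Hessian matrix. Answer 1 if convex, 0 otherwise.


The Hessian of f(x,y) = 3*x^2 + 4*x*y - 7*y^2 - 4*x + 8*y + 9 is:
H = [[6, 4], [4, -14]]
Trace = 6 - 14 = -8
Determinant = 6*-14 - (4)^2 = -100
Discriminant = (-8)^2 - 4*-100 = 464.0
Eigenvalues: lambda_1 = -14.7703, lambda_2 = 6.7703
The function is not convex.

0


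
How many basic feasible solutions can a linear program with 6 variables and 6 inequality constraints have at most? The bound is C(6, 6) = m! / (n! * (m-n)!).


Each vertex corresponds to some choice of n active constraints out of m, so the number of vertices is at most C(m, n) = m! / (n!(m-n)!).
m = 6, n = 6
Numerator: 6 * 5 * 4 * 3 * 2 * 1
Denominator: 6! = 720
C(6, 6) = 1


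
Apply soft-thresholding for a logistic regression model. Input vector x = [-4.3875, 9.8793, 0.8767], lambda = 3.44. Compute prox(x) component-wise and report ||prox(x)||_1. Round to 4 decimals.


Soft-thresholding with lambda = 3.44:
prox(-4.3875) = sign(-4.3875)*max(|-4.3875| - 3.44, 0) = -0.9475
prox(9.8793) = sign(9.8793)*max(|9.8793| - 3.44, 0) = 6.4393
prox(0.8767) = sign(0.8767)*max(|0.8767| - 3.44, 0) = 0.0
prox(x) = [-0.9475, 6.4393, 0.0]
||prox(x)||_1 = 0.9475 + 6.4393 + 0.0 = 7.3868


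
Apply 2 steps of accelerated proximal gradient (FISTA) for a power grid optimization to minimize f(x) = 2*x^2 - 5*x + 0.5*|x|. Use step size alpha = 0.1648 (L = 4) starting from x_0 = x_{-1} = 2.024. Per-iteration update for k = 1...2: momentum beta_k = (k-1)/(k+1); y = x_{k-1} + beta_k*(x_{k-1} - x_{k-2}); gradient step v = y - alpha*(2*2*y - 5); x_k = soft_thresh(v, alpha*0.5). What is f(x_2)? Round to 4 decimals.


FISTA on f(x) = 2*x^2 - 5*x + 0.5*|x|
L = 4, alpha = 0.1648
Iteration 1: beta = 0.0, y = 2.024 + 0.0*(2.024 - 2.024) = 2.024
  grad(y) = 3.096, v = y - alpha*grad = 1.5138
  prox(v) = soft_thresh(1.5138, 0.0824) = 1.4314
Iteration 2: beta = 0.3333, y = 1.4314 + 0.3333*(1.4314 - 2.024) = 1.2338
  grad(y) = -0.0646, v = y - alpha*grad = 1.2445
  prox(v) = soft_thresh(1.2445, 0.0824) = 1.1621
f(x_2) = 2*1.1621^2 - 5*1.1621 + 0.5*|1.1621| = -2.5285


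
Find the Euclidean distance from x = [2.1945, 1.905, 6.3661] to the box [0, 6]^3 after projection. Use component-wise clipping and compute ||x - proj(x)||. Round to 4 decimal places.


Project each component onto [0, 6].
clip(2.1945) = 2.1945, clip(1.905) = 1.905, clip(6.3661) = 6.0
Projection = [2.1945, 1.905, 6.0]
Squared diffs: [0.0, 0.0, 0.134]
Distance = sqrt(0.134) = 0.3661


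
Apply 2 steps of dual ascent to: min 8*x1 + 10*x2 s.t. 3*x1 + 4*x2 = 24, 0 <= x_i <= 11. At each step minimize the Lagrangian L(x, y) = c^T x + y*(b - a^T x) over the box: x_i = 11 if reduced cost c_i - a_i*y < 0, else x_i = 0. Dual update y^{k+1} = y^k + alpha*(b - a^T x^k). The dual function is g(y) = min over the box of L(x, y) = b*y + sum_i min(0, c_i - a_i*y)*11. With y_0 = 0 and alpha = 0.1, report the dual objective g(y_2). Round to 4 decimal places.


Dual ascent for LP: min 8*x1 + 10*x2, 3*x1 + 4*x2 = 24, 0 <= x_i <= 11
Step 1: y^k = 0.0, reduced costs: (8.0, 10.0)
  x^k = (0.0, 0.0), subgradient = b - a^T x = 24.0
  y^{k+1} = 0.0 + 0.1*24.0 = 2.4
Step 2: y^k = 2.4, reduced costs: (0.8, 0.4)
  x^k = (0.0, 0.0), subgradient = b - a^T x = 24.0
  y^{k+1} = 2.4 + 0.1*24.0 = 4.8
Dual objective at y_2 = 4.8: reduced costs (-6.4, -9.2), box minimizer x = (11.0, 11.0)
g(y_2) = b*y + (c1 - a1*y)*x1 + (c2 - a2*y)*x2 = 24*4.8 + (-6.4)*11.0 + (-9.2)*11.0 = 115.2 - 70.4 - 101.2 = -56.4


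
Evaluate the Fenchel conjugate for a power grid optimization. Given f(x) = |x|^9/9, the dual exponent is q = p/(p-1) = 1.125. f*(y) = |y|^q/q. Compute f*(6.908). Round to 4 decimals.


The conjugate exponent q satisfies 1/p + 1/q = 1.
p = 9, so q = 9/(9 - 1) = 1.125
|y|^q = 6.908^1.125 = 8.7957
f*(6.908) = 8.7957 / 1.125 = 7.8184


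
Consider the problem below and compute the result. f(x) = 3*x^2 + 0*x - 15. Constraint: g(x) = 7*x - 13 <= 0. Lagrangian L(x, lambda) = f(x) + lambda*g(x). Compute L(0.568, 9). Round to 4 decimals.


Step 1: Evaluate f(x).
f(0.568) = 3*0.568^2 + 0*0.568 - 15 = -14.0321
Step 2: Evaluate g(x).
g(0.568) = 7*0.568 - 13 = -9.024
Step 3: Compute Lagrangian.
L = -14.0321 + 9*-9.024 = -95.2481


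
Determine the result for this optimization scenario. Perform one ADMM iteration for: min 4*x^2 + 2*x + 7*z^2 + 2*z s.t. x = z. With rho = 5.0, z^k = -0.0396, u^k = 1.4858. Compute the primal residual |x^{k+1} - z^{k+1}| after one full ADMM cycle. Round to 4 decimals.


ADMM iteration with rho = 5.0, z^k = -0.0396, u^k = 1.4858
Step 1: x-update.
Minimize 4*x^2 + 2*x + (5.0/2)*(x + 0.0396 + 1.4858)^2
FOC: (2*4 + 5.0)*x = -2 + 5.0*(-0.0396 - 1.4858)
x^{k+1} = -0.7405
Step 2: z-update.
Minimize 7*z^2 + 2*z + (5.0/2)*(-0.7405 - z + 1.4858)^2
FOC: (2*7 + 5.0)*z = -2 + 5.0*(-0.7405 + 1.4858)
z^{k+1} = 0.0909
Step 3: u-update.
u^{k+1} = 1.4858 - 0.7405 - 0.0909 = 0.6544
Step 4: Primal residual = |-0.7405 - 0.0909| = 0.8314


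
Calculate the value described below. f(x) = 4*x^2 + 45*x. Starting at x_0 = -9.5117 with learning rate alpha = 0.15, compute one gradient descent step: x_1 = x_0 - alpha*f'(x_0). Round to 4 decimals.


We compute the gradient at x_0 and apply the update.
f'(x) = 8*x + 45
f'(-9.5117) = 8*-9.5117 + 45 = -31.0936
x_1 = -9.5117 - 0.15*-31.0936 = -4.8477


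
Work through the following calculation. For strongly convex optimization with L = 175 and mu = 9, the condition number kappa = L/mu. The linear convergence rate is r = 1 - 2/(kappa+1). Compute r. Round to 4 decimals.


Step 1: Compute the condition number.
kappa = L/mu = 175/9 = 19.4444
Step 2: Compute the convergence rate.
r = 1 - 2/(kappa + 1) = 1 - 2*mu/(L + mu) = (L - mu)/(L + mu) = 166/184 = 0.9022


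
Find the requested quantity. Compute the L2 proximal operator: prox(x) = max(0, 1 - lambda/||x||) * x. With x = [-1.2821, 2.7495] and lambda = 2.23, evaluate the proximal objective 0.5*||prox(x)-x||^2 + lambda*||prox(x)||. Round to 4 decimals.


Step 1: Compute ||x||.
||x|| = 3.0337
Step 2: Compute scaling factor.
scale = max(0, 1 - 2.23/3.0337) = 0.2649
Step 3: prox(x) = [-0.3397, 0.7284]
||prox(x)|| = 0.8037
Step 4: Proximal objective.
0.5*||prox-x||^2 = 2.4865
lambda*||prox|| = 1.7923
Total = 4.2788


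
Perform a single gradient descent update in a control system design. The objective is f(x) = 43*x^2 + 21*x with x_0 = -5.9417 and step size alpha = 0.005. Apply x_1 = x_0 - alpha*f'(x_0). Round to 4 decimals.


We compute the gradient at x_0 and apply the update.
f'(x) = 86*x + 21
f'(-5.9417) = 86*-5.9417 + 21 = -489.9862
x_1 = -5.9417 - 0.005*-489.9862 = -3.4918


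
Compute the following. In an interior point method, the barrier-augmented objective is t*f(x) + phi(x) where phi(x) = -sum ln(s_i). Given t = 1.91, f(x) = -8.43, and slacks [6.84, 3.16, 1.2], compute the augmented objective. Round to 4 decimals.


Step 1: Compute log-barrier.
ln values: [1.9228, 1.1506, 0.1823]
phi = -(1.9228 + 1.1506 + 0.1823) = -3.2557
Step 2: Compute augmented objective.
t*f(x) = 1.91*-8.43 = -16.1013
Total = -16.1013 - 3.2557 = -19.357


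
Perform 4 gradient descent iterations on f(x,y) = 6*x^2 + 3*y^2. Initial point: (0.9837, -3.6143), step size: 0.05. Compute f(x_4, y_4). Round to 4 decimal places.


Gradient descent on f(x,y) = 6*x^2 + 3*y^2.
Starting point: (0.9837, -3.6143), alpha = 0.05
Step 1: grad_x = 2*6*0.9837 = 11.8044, grad_y = 2*3*-3.6143 = -21.6858
  x_1 = 0.9837 - 0.05*11.8044 = 0.3935
  y_1 = -3.6143 - 0.05*-21.6858 = -2.53
Step 2: grad_x = 2*6*0.3935 = 4.7218, grad_y = 2*3*-2.53 = -15.1801
  x_2 = 0.3935 - 0.05*4.7218 = 0.1574
  y_2 = -2.53 - 0.05*-15.1801 = -1.771
Step 3: grad_x = 2*6*0.1574 = 1.8887, grad_y = 2*3*-1.771 = -10.626
  x_3 = 0.1574 - 0.05*1.8887 = 0.063
  y_3 = -1.771 - 0.05*-10.626 = -1.2397
Step 4: grad_x = 2*6*0.063 = 0.7555, grad_y = 2*3*-1.2397 = -7.4382
  x_4 = 0.063 - 0.05*0.7555 = 0.0252
  y_4 = -1.2397 - 0.05*-7.4382 = -0.8678
f(0.0252, -0.8678) = 6*0.0252^2 + 3*(-0.8678)^2 = 2.263


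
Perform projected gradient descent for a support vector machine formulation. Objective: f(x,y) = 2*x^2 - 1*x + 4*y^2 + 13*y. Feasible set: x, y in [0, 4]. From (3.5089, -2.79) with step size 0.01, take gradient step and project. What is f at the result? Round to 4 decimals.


Step 1: Compute gradient at (3.5089, -2.79).
grad_x = 2*2*3.5089 - 1 = 13.0356
grad_y = 2*4*-2.79 + 13 = -9.32
Step 2: Gradient step.
x_raw = 3.5089 - 0.01*13.0356 = 3.3785
y_raw = -2.79 - 0.01*-9.32 = -2.6968
Step 3: Project onto [0, 4].
x_proj = clip(3.3785) = 3.3785
y_proj = clip(-2.6968) = 0.0
Step 4: Evaluate f.
f(3.3785, 0.0) = 19.4506


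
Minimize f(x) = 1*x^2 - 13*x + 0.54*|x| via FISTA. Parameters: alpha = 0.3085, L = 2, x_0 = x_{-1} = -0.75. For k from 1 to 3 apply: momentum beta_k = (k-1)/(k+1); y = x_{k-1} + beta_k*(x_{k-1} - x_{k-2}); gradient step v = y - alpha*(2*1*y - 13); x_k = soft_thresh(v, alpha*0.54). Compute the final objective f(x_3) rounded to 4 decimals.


FISTA on f(x) = 1*x^2 - 13*x + 0.54*|x|
L = 2, alpha = 0.3085
Iteration 1: beta = 0.0, y = -0.75 + 0.0*(-0.75 + 0.75) = -0.75
  grad(y) = -14.5, v = y - alpha*grad = 3.7233
  prox(v) = soft_thresh(3.7233, 0.1666) = 3.5567
Iteration 2: beta = 0.3333, y = 3.5567 + 0.3333*(3.5567 + 0.75) = 4.9922
  grad(y) = -3.0156, v = y - alpha*grad = 5.9225
  prox(v) = soft_thresh(5.9225, 0.1666) = 5.7559
Iteration 3: beta = 0.5, y = 5.7559 + 0.5*(5.7559 - 3.5567) = 6.8556
  grad(y) = 0.7111, v = y - alpha*grad = 6.6362
  prox(v) = soft_thresh(6.6362, 0.1666) = 6.4696
f(x_3) = 1*6.4696^2 - 13*6.4696 + 0.54*|6.4696| = -38.7555


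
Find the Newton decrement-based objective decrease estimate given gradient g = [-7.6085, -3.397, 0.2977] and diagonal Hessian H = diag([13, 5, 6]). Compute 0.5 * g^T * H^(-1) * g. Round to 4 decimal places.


Step 1: H is diagonal, so H^(-1) * g = [-0.5853, -0.6794, 0.0496].
Step 2: g^T H^(-1) g = sum_i g_i^2 / H_ii
  = (-7.6085)^2/13 + (-3.397)^2/5 + (0.2977)^2/6
  = 4.453 + 2.3079 + 0.0148 = 6.7757
Step 3: Objective decrease = 0.5 * g^T H^(-1) g = 3.3879


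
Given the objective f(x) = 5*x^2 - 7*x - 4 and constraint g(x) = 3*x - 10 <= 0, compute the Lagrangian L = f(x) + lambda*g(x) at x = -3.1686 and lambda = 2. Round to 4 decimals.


Step 1: Evaluate f(x).
f(-3.1686) = 5*(-3.1686)^2 - 7*(-3.1686) - 4 = 68.3803
Step 2: Evaluate g(x).
g(-3.1686) = 3*-3.1686 - 10 = -19.5058
Step 3: Compute Lagrangian.
L = 68.3803 + 2*-19.5058 = 29.3687


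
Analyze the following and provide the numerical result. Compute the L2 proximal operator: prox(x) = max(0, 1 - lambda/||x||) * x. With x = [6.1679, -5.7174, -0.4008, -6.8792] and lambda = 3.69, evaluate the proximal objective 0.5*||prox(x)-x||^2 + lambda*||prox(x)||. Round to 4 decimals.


Step 1: Compute ||x||.
||x|| = 10.8727
Step 2: Compute scaling factor.
scale = max(0, 1 - 3.69/10.8727) = 0.6606
Step 3: prox(x) = [4.0746, -3.777, -0.2648, -4.5445]
||prox(x)|| = 7.1827
Step 4: Proximal objective.
0.5*||prox-x||^2 = 6.8081
lambda*||prox|| = 26.5042
Total = 33.3122


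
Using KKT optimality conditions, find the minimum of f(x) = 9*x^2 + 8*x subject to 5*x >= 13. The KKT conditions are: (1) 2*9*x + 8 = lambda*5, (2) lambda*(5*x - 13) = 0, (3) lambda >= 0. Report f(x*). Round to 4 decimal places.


Step 1: Try lambda = 0 (constraint inactive).
x_unc = -8/(2*9) = -0.4444
Check: 5*-0.4444 = -2.222 < 13 -- violated!
Step 2: Constraint must be active: 5*x = 13
x* = 13/5 = 2.6
lambda = (2*9*2.6 + 8)/5 = 10.96
Step 3: Compute optimal value.
f(x*) = 9*2.6^2 + 8*2.6 = 81.64
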